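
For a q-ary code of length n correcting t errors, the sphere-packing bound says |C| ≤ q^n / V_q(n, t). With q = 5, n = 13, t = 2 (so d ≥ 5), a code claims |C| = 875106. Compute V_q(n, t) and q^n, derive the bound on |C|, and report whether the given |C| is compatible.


V_q(n, t) = 1301, q^n = 1220703125, Hamming bound = 938280, |C| = 875106 ≤ bound (satisfied).

Step 1: Compute V_q(n, t) = Σ_{j=0}^2 C(n, j) (q−1)^j.
  j = 0: C(13,0)·(4)^0 = 1·1 = 1.
  j = 1: C(13,1)·(4)^1 = 13·4 = 52.
  j = 2: C(13,2)·(4)^2 = 78·16 = 1248.
  V_q(n, t) = 1 + 52 + 1248 = 1301.
Step 2: q^n = 5^13 = 1220703125.
Step 3: Hamming bound ⌊q^n / V_q(n,t)⌋ = ⌊1220703125/1301⌋ = 938280.
Step 4: Compare |C| = 875106 to 938280: satisfied.
The claimed |C| lies below the Hamming bound.


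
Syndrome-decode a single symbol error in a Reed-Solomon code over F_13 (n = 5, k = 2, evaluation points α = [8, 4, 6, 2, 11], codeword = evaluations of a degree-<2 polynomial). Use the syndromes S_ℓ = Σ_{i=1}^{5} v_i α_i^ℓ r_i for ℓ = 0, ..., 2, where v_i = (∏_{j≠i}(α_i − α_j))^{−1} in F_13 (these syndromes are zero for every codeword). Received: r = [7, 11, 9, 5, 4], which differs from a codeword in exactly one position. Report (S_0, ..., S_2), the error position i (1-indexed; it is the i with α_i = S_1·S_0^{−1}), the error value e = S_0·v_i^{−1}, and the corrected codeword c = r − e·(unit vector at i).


S = (6, 12, 11), error at position 4, error magnitude e = 5, c = [7, 11, 9, 0, 4].

Step 1: column multipliers v_i = (∏_{j≠i}(α_i − α_j))^{−1} mod 13.
  i = 1 (α = 8): (8−4)(8−6)(8−2)(8−11) = 4·2·6·(−3) = −144 ≡ 12, so v_1 = 12^{−1} = 12 (mod 13).
  i = 2 (α = 4): (4−8)(4−6)(4−2)(4−11) = (−4)·(−2)·2·(−7) = −112 ≡ 5, so v_2 = 5^{−1} = 8 (mod 13).
  i = 3 (α = 6): (6−8)(6−4)(6−2)(6−11) = (−2)·2·4·(−5) = 80 ≡ 2, so v_3 = 2^{−1} = 7 (mod 13).
  i = 4 (α = 2): (2−8)(2−4)(2−6)(2−11) = (−6)·(−2)·(−4)·(−9) = 432 ≡ 3, so v_4 = 3^{−1} = 9 (mod 13).
  i = 5 (α = 11): (11−8)(11−4)(11−6)(11−2) = 3·7·5·9 = 945 ≡ 9, so v_5 = 9^{−1} = 3 (mod 13).
  v = [12, 8, 7, 9, 3].
Step 2: syndromes of r = [7, 11, 9, 5, 4] (all sums mod 13).
  S_0 = Σ v_i r_i = 12·7 + 8·11 + 7·9 + 9·5 + 3·4 = 292 ≡ 6.
  S_1 = Σ v_i α_i r_i = 12·8·7 + 8·4·11 + 7·6·9 + 9·2·5 + 3·11·4 = 1624 ≡ 12.
  α_i^2 mod 13 = [12, 3, 10, 4, 4].
  S_2 = Σ v_i α_i^2 r_i = 12·12·7 + 8·3·11 + 7·10·9 + 9·4·5 + 3·4·4 = 2130 ≡ 11.
  S = (6, 12, 11) ≠ 0, so r is not a codeword (an error is present).
Step 3: locate the error. For a single error e at position i, S_ℓ = v_i·e·α_i^ℓ, so α_err = S_1/S_0.
  S_0^{−1} = 6^{−1} = 11 (mod 13), so α_err = 12·11 = 132 ≡ 2 = α_4. Error position i = 4.
  Consistency check: S_2/S_1 = 11·12 = 132 ≡ 2 = α_err ✓ (single-error assumption holds).
Step 4: error magnitude e = S_0/v_4 = S_0·∏_{j≠4}(α_4 − α_j) = 6·3 = 18 ≡ 5 (mod 13).
Step 5: correct position 4: c_4 = r_4 − e = 5 − 5 ≡ 0 (mod 13). Hence c = [7, 11, 9, 0, 4].
  Check: interpolating c through the α_i gives m(x) = 2 + 12·x (degree < 2) with m(α_i) = c_i for every i, so c is indeed a codeword.


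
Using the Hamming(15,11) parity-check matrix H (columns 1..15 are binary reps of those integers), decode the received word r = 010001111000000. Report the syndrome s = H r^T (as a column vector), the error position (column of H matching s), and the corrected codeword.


s = (0, 0, 1, 0)^T, error position = 2, corrected codeword c = 000001111000000

Compute s = H r^T mod 2 one row at a time:
  s_1 = 1 + 1 + 0 + 0 + 0 + 0 + 0 + 0 = 2 ≡ 0 (mod 2).
  s_2 = 0 + 0 + 1 + 1 + 0 + 0 + 0 + 0 = 2 ≡ 0 (mod 2).
  s_3 = 1 + 0 + 1 + 1 + 0 + 0 + 0 + 0 = 3 ≡ 1 (mod 2).
  s_4 = 0 + 0 + 0 + 1 + 1 + 0 + 0 + 0 = 2 ≡ 0 (mod 2).
s = (0, 0, 1, 0)^T — this equals column 2 of H (binary 0010), so error is at position 2.
Correct: flip bit 2 of r = 010001111000000 to get c = 000001111000000.


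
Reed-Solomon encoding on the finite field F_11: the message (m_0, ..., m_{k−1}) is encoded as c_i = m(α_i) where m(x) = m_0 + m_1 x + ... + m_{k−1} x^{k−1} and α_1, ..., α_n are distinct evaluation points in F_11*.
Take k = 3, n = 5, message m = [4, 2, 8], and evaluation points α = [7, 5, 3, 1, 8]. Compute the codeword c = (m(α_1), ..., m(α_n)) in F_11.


c = [3, 5, 5, 3, 4]

Message polynomial: m(x) = 4 + 2·x + 8·x^2 (mod 11).
For each evaluation point α_i, compute m(α_i) mod 11:
  α_1 = 7: Horner steps 8 → 3 → 3, so m(7) = 3.
  α_2 = 5: Horner steps 8 → 9 → 5, so m(5) = 5.
  α_3 = 3: Horner steps 8 → 4 → 5, so m(3) = 5.
  α_4 = 1: Horner steps 8 → 10 → 3, so m(1) = 3.
  α_5 = 8: Horner steps 8 → 0 → 4, so m(8) = 4.
Codeword c = [3, 5, 5, 3, 4] ∈ F_11^5.


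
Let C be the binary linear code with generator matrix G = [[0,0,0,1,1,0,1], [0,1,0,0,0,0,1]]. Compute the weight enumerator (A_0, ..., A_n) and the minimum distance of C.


Weight distribution: A_0 = 1, A_2 = 1, A_3 = 2. Minimum distance d = 2.

Enumerate all 2^2 = 4 messages m ∈ F_2^2.
For each, compute codeword c = mG in F_2^7, then tally its weight.
  m = 00 → c = 0000000, weight = 0.
  m = 10 → c = 0001101, weight = 3.
  m = 01 → c = 0100001, weight = 2.
  m = 11 → c = 0101100, weight = 3.
Tally weights:
  weight 0: 1 codewords.
  weight 2: 1 codewords.
  weight 3: 2 codewords.
Minimum distance d = smallest w > 0 with A_w > 0 = 2.
Sanity: Σ A_w = 4 = 2^2 = 4 ✓.


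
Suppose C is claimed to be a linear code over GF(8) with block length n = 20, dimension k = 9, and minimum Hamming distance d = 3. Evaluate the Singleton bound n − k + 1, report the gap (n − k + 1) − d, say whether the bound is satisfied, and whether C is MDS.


Singleton RHS = n − k + 1 = 12, slack = 9, bound satisfied, not MDS.

Singleton bound: d ≤ n − k + 1.
Here n = 20, k = 9, so n − k + 1 = 12.
Given d = 3, check d ≤ 12: YES.
Slack = (n − k + 1) − d = 9.
The code is NOT MDS (slack = 9 > 0).
Description: the claimed parameters are [20, 9, 3]_8; such a code would be non-MDS.


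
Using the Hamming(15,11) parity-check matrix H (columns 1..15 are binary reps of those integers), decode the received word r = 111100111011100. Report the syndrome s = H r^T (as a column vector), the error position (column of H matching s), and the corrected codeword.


s = (1, 0, 0, 0)^T, error position = 8, corrected codeword c = 111100101011100

Compute s = H r^T mod 2 one row at a time:
  s_1 = 1 + 1 + 0 + 1 + 1 + 1 + 0 + 0 = 5 ≡ 1 (mod 2).
  s_2 = 1 + 0 + 0 + 1 + 1 + 1 + 0 + 0 = 4 ≡ 0 (mod 2).
  s_3 = 1 + 1 + 0 + 1 + 0 + 1 + 0 + 0 = 4 ≡ 0 (mod 2).
  s_4 = 1 + 1 + 0 + 1 + 1 + 1 + 1 + 0 = 6 ≡ 0 (mod 2).
s = (1, 0, 0, 0)^T — this equals column 8 of H (binary 1000), so error is at position 8.
Correct: flip bit 8 of r = 111100111011100 to get c = 111100101011100.


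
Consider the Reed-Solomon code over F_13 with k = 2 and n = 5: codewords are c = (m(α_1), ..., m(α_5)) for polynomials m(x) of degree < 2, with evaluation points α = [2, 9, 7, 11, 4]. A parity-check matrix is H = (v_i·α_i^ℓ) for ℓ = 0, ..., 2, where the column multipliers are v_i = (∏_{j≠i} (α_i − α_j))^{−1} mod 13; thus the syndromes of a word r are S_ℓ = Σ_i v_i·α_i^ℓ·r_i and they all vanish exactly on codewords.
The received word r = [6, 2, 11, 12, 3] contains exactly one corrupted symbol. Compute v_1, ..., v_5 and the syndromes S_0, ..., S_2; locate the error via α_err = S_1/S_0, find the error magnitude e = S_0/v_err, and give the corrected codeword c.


S = (2, 1, 7), error at position 3, error magnitude e = 6, c = [6, 2, 5, 12, 3].

Step 1: column multipliers v_i = (∏_{j≠i}(α_i − α_j))^{−1} mod 13.
  i = 1 (α = 2): (2−9)(2−7)(2−11)(2−4) = (−7)·(−5)·(−9)·(−2) = 630 ≡ 6, so v_1 = 6^{−1} = 11 (mod 13).
  i = 2 (α = 9): (9−2)(9−7)(9−11)(9−4) = 7·2·(−2)·5 = −140 ≡ 3, so v_2 = 3^{−1} = 9 (mod 13).
  i = 3 (α = 7): (7−2)(7−9)(7−11)(7−4) = 5·(−2)·(−4)·3 = 120 ≡ 3, so v_3 = 3^{−1} = 9 (mod 13).
  i = 4 (α = 11): (11−2)(11−9)(11−7)(11−4) = 9·2·4·7 = 504 ≡ 10, so v_4 = 10^{−1} = 4 (mod 13).
  i = 5 (α = 4): (4−2)(4−9)(4−7)(4−11) = 2·(−5)·(−3)·(−7) = −210 ≡ 11, so v_5 = 11^{−1} = 6 (mod 13).
  v = [11, 9, 9, 4, 6].
Step 2: syndromes of r = [6, 2, 11, 12, 3] (all sums mod 13).
  S_0 = Σ v_i r_i = 11·6 + 9·2 + 9·11 + 4·12 + 6·3 = 249 ≡ 2.
  S_1 = Σ v_i α_i r_i = 11·2·6 + 9·9·2 + 9·7·11 + 4·11·12 + 6·4·3 = 1587 ≡ 1.
  α_i^2 mod 13 = [4, 3, 10, 4, 3].
  S_2 = Σ v_i α_i^2 r_i = 11·4·6 + 9·3·2 + 9·10·11 + 4·4·12 + 6·3·3 = 1554 ≡ 7.
  S = (2, 1, 7) ≠ 0, so r is not a codeword (an error is present).
Step 3: locate the error. For a single error e at position i, S_ℓ = v_i·e·α_i^ℓ, so α_err = S_1/S_0.
  S_0^{−1} = 2^{−1} = 7 (mod 13), so α_err = 1·7 = 7 ≡ 7 = α_3. Error position i = 3.
  Consistency check: S_2/S_1 = 7·1 = 7 ≡ 7 = α_err ✓ (single-error assumption holds).
Step 4: error magnitude e = S_0/v_3 = S_0·∏_{j≠3}(α_3 − α_j) = 2·3 = 6 ≡ 6 (mod 13).
Step 5: correct position 3: c_3 = r_3 − e = 11 − 6 ≡ 5 (mod 13). Hence c = [6, 2, 5, 12, 3].
  Check: interpolating c through the α_i gives m(x) = 9 + 5·x (degree < 2) with m(α_i) = c_i for every i, so c is indeed a codeword.


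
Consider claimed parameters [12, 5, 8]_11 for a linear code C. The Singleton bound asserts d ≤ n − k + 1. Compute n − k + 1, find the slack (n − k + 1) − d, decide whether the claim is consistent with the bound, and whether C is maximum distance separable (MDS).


Singleton RHS = n − k + 1 = 8, slack = 0, bound satisfied, MDS.

Singleton bound: d ≤ n − k + 1.
Here n = 12, k = 5, so n − k + 1 = 8.
Given d = 8, check d ≤ 8: YES.
Slack = (n − k + 1) − d = 0.
The code is MDS (slack = 0).
Description: the claimed parameters are [12, 5, 8]_11; such a code would be MDS (meets Singleton bound).


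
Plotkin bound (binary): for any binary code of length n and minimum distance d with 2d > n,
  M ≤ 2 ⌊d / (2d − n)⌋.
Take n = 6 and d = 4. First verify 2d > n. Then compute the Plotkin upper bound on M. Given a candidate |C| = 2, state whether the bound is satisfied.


Plotkin bound M ≤ 4; given |C| = 2 ≤ bound (satisfied).

Check applicability: 2d = 8, n = 6.
2d − n = 2 > 0, so Plotkin applies.
Compute d/(2d−n) = 4/2 ≈ 2.0000.
⌊d/(2d−n)⌋ = 2.
Plotkin bound: M ≤ 2·2 = 4.
Given |C| = 2, check: satisfied.
This |C| is below the Plotkin bound.


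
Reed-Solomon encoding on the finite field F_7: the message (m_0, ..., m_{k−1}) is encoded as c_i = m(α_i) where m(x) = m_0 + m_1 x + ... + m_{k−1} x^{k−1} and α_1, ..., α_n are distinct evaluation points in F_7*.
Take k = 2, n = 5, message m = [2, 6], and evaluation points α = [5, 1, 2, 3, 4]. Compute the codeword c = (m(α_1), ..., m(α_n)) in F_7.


c = [4, 1, 0, 6, 5]

Message polynomial: m(x) = 2 + 6·x (mod 7).
For each evaluation point α_i, compute m(α_i) mod 7:
  α_1 = 5: Horner steps 6 → 4, so m(5) = 4.
  α_2 = 1: Horner steps 6 → 1, so m(1) = 1.
  α_3 = 2: Horner steps 6 → 0, so m(2) = 0.
  α_4 = 3: Horner steps 6 → 6, so m(3) = 6.
  α_5 = 4: Horner steps 6 → 5, so m(4) = 5.
Codeword c = [4, 1, 0, 6, 5] ∈ F_7^5.


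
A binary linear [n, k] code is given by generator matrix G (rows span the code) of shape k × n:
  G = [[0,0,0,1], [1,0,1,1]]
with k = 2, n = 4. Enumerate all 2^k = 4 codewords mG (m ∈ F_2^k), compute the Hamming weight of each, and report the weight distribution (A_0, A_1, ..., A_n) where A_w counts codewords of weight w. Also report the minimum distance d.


Weight distribution: A_0 = 1, A_1 = 1, A_2 = 1, A_3 = 1. Minimum distance d = 1.

Enumerate all 2^2 = 4 messages m ∈ F_2^2.
For each, compute codeword c = mG in F_2^4, then tally its weight.
  m = 00 → c = 0000, weight = 0.
  m = 10 → c = 0001, weight = 1.
  m = 01 → c = 1011, weight = 3.
  m = 11 → c = 1010, weight = 2.
Tally weights:
  weight 0: 1 codewords.
  weight 1: 1 codewords.
  weight 2: 1 codewords.
  weight 3: 1 codewords.
Minimum distance d = smallest w > 0 with A_w > 0 = 1.
Sanity: Σ A_w = 4 = 2^2 = 4 ✓.


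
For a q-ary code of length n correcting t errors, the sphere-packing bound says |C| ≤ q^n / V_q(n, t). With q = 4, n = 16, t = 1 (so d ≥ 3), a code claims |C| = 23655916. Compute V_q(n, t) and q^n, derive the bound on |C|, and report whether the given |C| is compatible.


V_q(n, t) = 49, q^n = 4294967296, Hamming bound = 87652393, |C| = 23655916 ≤ bound (satisfied).

Step 1: Compute V_q(n, t) = Σ_{j=0}^1 C(n, j) (q−1)^j.
  j = 0: C(16,0)·(3)^0 = 1·1 = 1.
  j = 1: C(16,1)·(3)^1 = 16·3 = 48.
  V_q(n, t) = 1 + 48 = 49.
Step 2: q^n = 4^16 = 4294967296.
Step 3: Hamming bound ⌊q^n / V_q(n,t)⌋ = ⌊4294967296/49⌋ = 87652393.
Step 4: Compare |C| = 23655916 to 87652393: satisfied.
The claimed |C| lies below the Hamming bound.


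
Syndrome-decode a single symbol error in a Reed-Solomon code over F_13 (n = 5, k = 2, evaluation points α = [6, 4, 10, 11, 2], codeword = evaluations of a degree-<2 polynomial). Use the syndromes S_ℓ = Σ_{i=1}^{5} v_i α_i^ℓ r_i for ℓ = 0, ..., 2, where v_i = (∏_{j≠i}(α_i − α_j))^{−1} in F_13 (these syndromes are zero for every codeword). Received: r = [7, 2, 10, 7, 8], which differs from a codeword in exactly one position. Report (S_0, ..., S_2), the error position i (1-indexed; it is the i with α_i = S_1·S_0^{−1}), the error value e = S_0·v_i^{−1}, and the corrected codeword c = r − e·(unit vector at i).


S = (6, 10, 8), error at position 1, error magnitude e = 11, c = [9, 2, 10, 7, 8].

Step 1: column multipliers v_i = (∏_{j≠i}(α_i − α_j))^{−1} mod 13.
  i = 1 (α = 6): (6−4)(6−10)(6−11)(6−2) = 2·(−4)·(−5)·4 = 160 ≡ 4, so v_1 = 4^{−1} = 10 (mod 13).
  i = 2 (α = 4): (4−6)(4−10)(4−11)(4−2) = (−2)·(−6)·(−7)·2 = −168 ≡ 1, so v_2 = 1^{−1} = 1 (mod 13).
  i = 3 (α = 10): (10−6)(10−4)(10−11)(10−2) = 4·6·(−1)·8 = −192 ≡ 3, so v_3 = 3^{−1} = 9 (mod 13).
  i = 4 (α = 11): (11−6)(11−4)(11−10)(11−2) = 5·7·1·9 = 315 ≡ 3, so v_4 = 3^{−1} = 9 (mod 13).
  i = 5 (α = 2): (2−6)(2−4)(2−10)(2−11) = (−4)·(−2)·(−8)·(−9) = 576 ≡ 4, so v_5 = 4^{−1} = 10 (mod 13).
  v = [10, 1, 9, 9, 10].
Step 2: syndromes of r = [7, 2, 10, 7, 8] (all sums mod 13).
  S_0 = Σ v_i r_i = 10·7 + 1·2 + 9·10 + 9·7 + 10·8 = 305 ≡ 6.
  S_1 = Σ v_i α_i r_i = 10·6·7 + 1·4·2 + 9·10·10 + 9·11·7 + 10·2·8 = 2181 ≡ 10.
  α_i^2 mod 13 = [10, 3, 9, 4, 4].
  S_2 = Σ v_i α_i^2 r_i = 10·10·7 + 1·3·2 + 9·9·10 + 9·4·7 + 10·4·8 = 2088 ≡ 8.
  S = (6, 10, 8) ≠ 0, so r is not a codeword (an error is present).
Step 3: locate the error. For a single error e at position i, S_ℓ = v_i·e·α_i^ℓ, so α_err = S_1/S_0.
  S_0^{−1} = 6^{−1} = 11 (mod 13), so α_err = 10·11 = 110 ≡ 6 = α_1. Error position i = 1.
  Consistency check: S_2/S_1 = 8·4 = 32 ≡ 6 = α_err ✓ (single-error assumption holds).
Step 4: error magnitude e = S_0/v_1 = S_0·∏_{j≠1}(α_1 − α_j) = 6·4 = 24 ≡ 11 (mod 13).
Step 5: correct position 1: c_1 = r_1 − e = 7 − 11 ≡ 9 (mod 13). Hence c = [9, 2, 10, 7, 8].
  Check: interpolating c through the α_i gives m(x) = 1 + 10·x (degree < 2) with m(α_i) = c_i for every i, so c is indeed a codeword.


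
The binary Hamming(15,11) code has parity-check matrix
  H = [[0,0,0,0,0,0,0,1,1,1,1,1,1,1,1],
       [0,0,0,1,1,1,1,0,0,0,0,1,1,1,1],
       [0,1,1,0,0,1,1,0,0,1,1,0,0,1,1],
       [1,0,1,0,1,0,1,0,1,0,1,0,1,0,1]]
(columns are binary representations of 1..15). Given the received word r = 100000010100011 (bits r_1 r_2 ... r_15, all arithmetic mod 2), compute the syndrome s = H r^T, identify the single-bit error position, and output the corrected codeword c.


s = (0, 0, 1, 0)^T, error position = 2, corrected codeword c = 110000010100011

Compute s = H r^T mod 2 one row at a time:
  s_1 = 1 + 0 + 1 + 0 + 0 + 0 + 1 + 1 = 4 ≡ 0 (mod 2).
  s_2 = 0 + 0 + 0 + 0 + 0 + 0 + 1 + 1 = 2 ≡ 0 (mod 2).
  s_3 = 0 + 0 + 0 + 0 + 1 + 0 + 1 + 1 = 3 ≡ 1 (mod 2).
  s_4 = 1 + 0 + 0 + 0 + 0 + 0 + 0 + 1 = 2 ≡ 0 (mod 2).
s = (0, 0, 1, 0)^T — this equals column 2 of H (binary 0010), so error is at position 2.
Correct: flip bit 2 of r = 100000010100011 to get c = 110000010100011.


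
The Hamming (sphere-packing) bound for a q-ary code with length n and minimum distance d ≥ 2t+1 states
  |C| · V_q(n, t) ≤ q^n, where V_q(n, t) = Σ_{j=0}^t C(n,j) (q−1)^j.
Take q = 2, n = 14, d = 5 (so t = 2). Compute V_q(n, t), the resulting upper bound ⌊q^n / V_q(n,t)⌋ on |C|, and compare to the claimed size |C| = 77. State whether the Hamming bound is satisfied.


V_q(n, t) = 106, q^n = 16384, Hamming bound = 154, |C| = 77 ≤ bound (satisfied).

Step 1: Compute V_q(n, t) = Σ_{j=0}^2 C(n, j) (q−1)^j.
  j = 0: C(14,0)·(1)^0 = 1·1 = 1.
  j = 1: C(14,1)·(1)^1 = 14·1 = 14.
  j = 2: C(14,2)·(1)^2 = 91·1 = 91.
  V_q(n, t) = 1 + 14 + 91 = 106.
Step 2: q^n = 2^14 = 16384.
Step 3: Hamming bound ⌊q^n / V_q(n,t)⌋ = ⌊16384/106⌋ = 154.
Step 4: Compare |C| = 77 to 154: satisfied.
The claimed |C| lies below the Hamming bound.


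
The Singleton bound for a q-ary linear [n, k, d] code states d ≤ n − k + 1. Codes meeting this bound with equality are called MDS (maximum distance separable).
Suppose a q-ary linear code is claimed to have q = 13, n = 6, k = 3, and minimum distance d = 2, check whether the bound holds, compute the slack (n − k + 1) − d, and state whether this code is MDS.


Singleton RHS = n − k + 1 = 4, slack = 2, bound satisfied, not MDS.

Singleton bound: d ≤ n − k + 1.
Here n = 6, k = 3, so n − k + 1 = 4.
Given d = 2, check d ≤ 4: YES.
Slack = (n − k + 1) − d = 2.
The code is NOT MDS (slack = 2 > 0).
Description: the claimed parameters are [6, 3, 2]_13; such a code would be non-MDS.


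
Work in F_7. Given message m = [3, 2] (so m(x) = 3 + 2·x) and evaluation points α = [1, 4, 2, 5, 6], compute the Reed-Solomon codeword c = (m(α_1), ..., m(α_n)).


c = [5, 4, 0, 6, 1]

Message polynomial: m(x) = 3 + 2·x (mod 7).
For each evaluation point α_i, compute m(α_i) mod 7:
  α_1 = 1: Horner steps 2 → 5, so m(1) = 5.
  α_2 = 4: Horner steps 2 → 4, so m(4) = 4.
  α_3 = 2: Horner steps 2 → 0, so m(2) = 0.
  α_4 = 5: Horner steps 2 → 6, so m(5) = 6.
  α_5 = 6: Horner steps 2 → 1, so m(6) = 1.
Codeword c = [5, 4, 0, 6, 1] ∈ F_7^5.


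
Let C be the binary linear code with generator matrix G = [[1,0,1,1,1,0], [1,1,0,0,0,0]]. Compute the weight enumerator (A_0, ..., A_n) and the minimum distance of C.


Weight distribution: A_0 = 1, A_2 = 1, A_4 = 2. Minimum distance d = 2.

Enumerate all 2^2 = 4 messages m ∈ F_2^2.
For each, compute codeword c = mG in F_2^6, then tally its weight.
  m = 00 → c = 000000, weight = 0.
  m = 10 → c = 101110, weight = 4.
  m = 01 → c = 110000, weight = 2.
  m = 11 → c = 011110, weight = 4.
Tally weights:
  weight 0: 1 codewords.
  weight 2: 1 codewords.
  weight 4: 2 codewords.
Minimum distance d = smallest w > 0 with A_w > 0 = 2.
Sanity: Σ A_w = 4 = 2^2 = 4 ✓.


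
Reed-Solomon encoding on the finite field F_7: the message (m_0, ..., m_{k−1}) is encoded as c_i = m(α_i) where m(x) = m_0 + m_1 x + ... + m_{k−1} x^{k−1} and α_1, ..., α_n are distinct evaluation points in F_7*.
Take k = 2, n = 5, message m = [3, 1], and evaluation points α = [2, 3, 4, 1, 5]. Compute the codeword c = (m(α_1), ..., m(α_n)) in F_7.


c = [5, 6, 0, 4, 1]

Message polynomial: m(x) = 3 + 1·x (mod 7).
For each evaluation point α_i, compute m(α_i) mod 7:
  α_1 = 2: Horner steps 1 → 5, so m(2) = 5.
  α_2 = 3: Horner steps 1 → 6, so m(3) = 6.
  α_3 = 4: Horner steps 1 → 0, so m(4) = 0.
  α_4 = 1: Horner steps 1 → 4, so m(1) = 4.
  α_5 = 5: Horner steps 1 → 1, so m(5) = 1.
Codeword c = [5, 6, 0, 4, 1] ∈ F_7^5.


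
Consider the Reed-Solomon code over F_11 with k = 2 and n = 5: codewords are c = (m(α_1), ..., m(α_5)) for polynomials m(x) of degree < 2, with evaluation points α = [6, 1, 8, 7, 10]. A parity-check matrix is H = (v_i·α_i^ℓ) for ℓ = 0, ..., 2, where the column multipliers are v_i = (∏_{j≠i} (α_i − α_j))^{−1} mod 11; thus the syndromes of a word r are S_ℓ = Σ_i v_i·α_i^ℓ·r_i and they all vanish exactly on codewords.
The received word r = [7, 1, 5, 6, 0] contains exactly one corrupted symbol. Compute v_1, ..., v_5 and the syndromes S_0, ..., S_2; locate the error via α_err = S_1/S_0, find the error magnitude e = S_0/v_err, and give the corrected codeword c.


S = (9, 2, 9), error at position 5, error magnitude e = 8, c = [7, 1, 5, 6, 3].

Step 1: column multipliers v_i = (∏_{j≠i}(α_i − α_j))^{−1} mod 11.
  i = 1 (α = 6): (6−1)(6−8)(6−7)(6−10) = 5·(−2)·(−1)·(−4) = −40 ≡ 4, so v_1 = 4^{−1} = 3 (mod 11).
  i = 2 (α = 1): (1−6)(1−8)(1−7)(1−10) = (−5)·(−7)·(−6)·(−9) = 1890 ≡ 9, so v_2 = 9^{−1} = 5 (mod 11).
  i = 3 (α = 8): (8−6)(8−1)(8−7)(8−10) = 2·7·1·(−2) = −28 ≡ 5, so v_3 = 5^{−1} = 9 (mod 11).
  i = 4 (α = 7): (7−6)(7−1)(7−8)(7−10) = 1·6·(−1)·(−3) = 18 ≡ 7, so v_4 = 7^{−1} = 8 (mod 11).
  i = 5 (α = 10): (10−6)(10−1)(10−8)(10−7) = 4·9·2·3 = 216 ≡ 7, so v_5 = 7^{−1} = 8 (mod 11).
  v = [3, 5, 9, 8, 8].
Step 2: syndromes of r = [7, 1, 5, 6, 0] (all sums mod 11).
  S_0 = Σ v_i r_i = 3·7 + 5·1 + 9·5 + 8·6 + 8·0 = 119 ≡ 9.
  S_1 = Σ v_i α_i r_i = 3·6·7 + 5·1·1 + 9·8·5 + 8·7·6 + 8·10·0 = 827 ≡ 2.
  α_i^2 mod 11 = [3, 1, 9, 5, 1].
  S_2 = Σ v_i α_i^2 r_i = 3·3·7 + 5·1·1 + 9·9·5 + 8·5·6 + 8·1·0 = 713 ≡ 9.
  S = (9, 2, 9) ≠ 0, so r is not a codeword (an error is present).
Step 3: locate the error. For a single error e at position i, S_ℓ = v_i·e·α_i^ℓ, so α_err = S_1/S_0.
  S_0^{−1} = 9^{−1} = 5 (mod 11), so α_err = 2·5 = 10 ≡ 10 = α_5. Error position i = 5.
  Consistency check: S_2/S_1 = 9·6 = 54 ≡ 10 = α_err ✓ (single-error assumption holds).
Step 4: error magnitude e = S_0/v_5 = S_0·∏_{j≠5}(α_5 − α_j) = 9·7 = 63 ≡ 8 (mod 11).
Step 5: correct position 5: c_5 = r_5 − e = 0 − 8 ≡ 3 (mod 11). Hence c = [7, 1, 5, 6, 3].
  Check: interpolating c through the α_i gives m(x) = 2 + 10·x (degree < 2) with m(α_i) = c_i for every i, so c is indeed a codeword.


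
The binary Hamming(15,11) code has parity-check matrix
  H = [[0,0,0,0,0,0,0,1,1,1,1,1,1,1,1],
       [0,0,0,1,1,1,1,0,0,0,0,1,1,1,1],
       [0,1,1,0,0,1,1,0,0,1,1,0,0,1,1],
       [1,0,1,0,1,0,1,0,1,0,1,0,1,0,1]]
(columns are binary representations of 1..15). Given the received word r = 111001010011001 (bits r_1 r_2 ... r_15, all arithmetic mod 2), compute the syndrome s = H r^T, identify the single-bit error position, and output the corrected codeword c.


s = (0, 1, 1, 0)^T, error position = 6, corrected codeword c = 111000010011001

Compute s = H r^T mod 2 one row at a time:
  s_1 = 1 + 0 + 0 + 1 + 1 + 0 + 0 + 1 = 4 ≡ 0 (mod 2).
  s_2 = 0 + 0 + 1 + 0 + 1 + 0 + 0 + 1 = 3 ≡ 1 (mod 2).
  s_3 = 1 + 1 + 1 + 0 + 0 + 1 + 0 + 1 = 5 ≡ 1 (mod 2).
  s_4 = 1 + 1 + 0 + 0 + 0 + 1 + 0 + 1 = 4 ≡ 0 (mod 2).
s = (0, 1, 1, 0)^T — this equals column 6 of H (binary 0110), so error is at position 6.
Correct: flip bit 6 of r = 111001010011001 to get c = 111000010011001.


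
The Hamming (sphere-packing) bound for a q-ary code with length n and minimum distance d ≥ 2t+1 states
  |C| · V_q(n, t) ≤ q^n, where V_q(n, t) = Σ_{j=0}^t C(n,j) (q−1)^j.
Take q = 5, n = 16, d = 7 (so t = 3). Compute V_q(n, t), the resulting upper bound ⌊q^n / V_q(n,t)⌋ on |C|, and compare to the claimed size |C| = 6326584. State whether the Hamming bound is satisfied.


V_q(n, t) = 37825, q^n = 152587890625, Hamming bound = 4034048, |C| = 6326584 > bound (violated).

Step 1: Compute V_q(n, t) = Σ_{j=0}^3 C(n, j) (q−1)^j.
  j = 0: C(16,0)·(4)^0 = 1·1 = 1.
  j = 1: C(16,1)·(4)^1 = 16·4 = 64.
  j = 2: C(16,2)·(4)^2 = 120·16 = 1920.
  j = 3: C(16,3)·(4)^3 = 560·64 = 35840.
  V_q(n, t) = 1 + 64 + 1920 + 35840 = 37825.
Step 2: q^n = 5^16 = 152587890625.
Step 3: Hamming bound ⌊q^n / V_q(n,t)⌋ = ⌊152587890625/37825⌋ = 4034048.
Step 4: Compare |C| = 6326584 to 4034048: violated.
The claimed |C| lies above the Hamming bound, so no 5-ary code of length 16 with d ≥ 7 can have 6326584 codewords.


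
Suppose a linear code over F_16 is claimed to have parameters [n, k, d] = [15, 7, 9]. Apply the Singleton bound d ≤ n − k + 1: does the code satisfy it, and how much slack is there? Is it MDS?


Singleton RHS = n − k + 1 = 9, slack = 0, bound satisfied, MDS.

Singleton bound: d ≤ n − k + 1.
Here n = 15, k = 7, so n − k + 1 = 9.
Given d = 9, check d ≤ 9: YES.
Slack = (n − k + 1) − d = 0.
The code is MDS (slack = 0).
Description: the claimed parameters are [15, 7, 9]_16; such a code would be MDS (meets Singleton bound).


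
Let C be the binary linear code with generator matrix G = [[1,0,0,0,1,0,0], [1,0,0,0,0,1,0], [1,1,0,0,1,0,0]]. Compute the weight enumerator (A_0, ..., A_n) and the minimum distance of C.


Weight distribution: A_0 = 1, A_1 = 1, A_2 = 3, A_3 = 3. Minimum distance d = 1.

Enumerate all 2^3 = 8 messages m ∈ F_2^3.
For each, compute codeword c = mG in F_2^7, then tally its weight.
  m = 000 → c = 0000000, weight = 0.
  m = 100 → c = 1000100, weight = 2.
  m = 010 → c = 1000010, weight = 2.
  m = 110 → c = 0000110, weight = 2.
  m = 001 → c = 1100100, weight = 3.
  m = 101 → c = 0100000, weight = 1.
  m = 011 → c = 0100110, weight = 3.
  m = 111 → c = 1100010, weight = 3.
Tally weights:
  weight 0: 1 codewords.
  weight 1: 1 codewords.
  weight 2: 3 codewords.
  weight 3: 3 codewords.
Minimum distance d = smallest w > 0 with A_w > 0 = 1.
Sanity: Σ A_w = 8 = 2^3 = 8 ✓.


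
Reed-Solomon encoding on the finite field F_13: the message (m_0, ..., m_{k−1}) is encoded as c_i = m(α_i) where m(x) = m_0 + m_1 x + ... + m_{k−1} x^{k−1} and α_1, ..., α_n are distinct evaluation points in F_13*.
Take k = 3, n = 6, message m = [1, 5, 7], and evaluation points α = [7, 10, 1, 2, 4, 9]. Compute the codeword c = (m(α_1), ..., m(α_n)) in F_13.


c = [2, 10, 0, 0, 3, 2]

Message polynomial: m(x) = 1 + 5·x + 7·x^2 (mod 13).
For each evaluation point α_i, compute m(α_i) mod 13:
  α_1 = 7: Horner steps 7 → 2 → 2, so m(7) = 2.
  α_2 = 10: Horner steps 7 → 10 → 10, so m(10) = 10.
  α_3 = 1: Horner steps 7 → 12 → 0, so m(1) = 0.
  α_4 = 2: Horner steps 7 → 6 → 0, so m(2) = 0.
  α_5 = 4: Horner steps 7 → 7 → 3, so m(4) = 3.
  α_6 = 9: Horner steps 7 → 3 → 2, so m(9) = 2.
Codeword c = [2, 10, 0, 0, 3, 2] ∈ F_13^6.


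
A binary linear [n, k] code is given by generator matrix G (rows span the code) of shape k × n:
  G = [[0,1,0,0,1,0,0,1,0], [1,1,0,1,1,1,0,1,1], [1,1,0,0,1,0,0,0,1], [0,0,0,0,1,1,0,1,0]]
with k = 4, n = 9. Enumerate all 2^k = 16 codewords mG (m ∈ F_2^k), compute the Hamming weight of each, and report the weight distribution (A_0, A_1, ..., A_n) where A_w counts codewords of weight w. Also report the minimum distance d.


Weight distribution: A_0 = 1, A_2 = 2, A_3 = 5, A_4 = 5, A_5 = 2, A_7 = 1. Minimum distance d = 2.

Enumerate all 2^4 = 16 messages m ∈ F_2^4.
For each, compute codeword c = mG in F_2^9, then tally its weight.
  m = 0000 → c = 000000000, weight = 0.
  m = 1000 → c = 010010010, weight = 3.
  m = 0100 → c = 110111011, weight = 7.
  m = 1100 → c = 100101001, weight = 4.
  m = 0010 → c = 110010001, weight = 4.
  m = 1010 → c = 100000011, weight = 3.
  m = 0110 → c = 000101010, weight = 3.
  m = 1110 → c = 010111000, weight = 4.
  m = 0001 → c = 000011010, weight = 3.
  m = 1001 → c = 010001000, weight = 2.
  m = 0101 → c = 110100001, weight = 4.
  m = 1101 → c = 100110011, weight = 5.
  m = 0011 → c = 110001011, weight = 5.
  m = 1011 → c = 100011001, weight = 4.
  m = 0111 → c = 000110000, weight = 2.
  m = 1111 → c = 010100010, weight = 3.
Tally weights:
  weight 0: 1 codewords.
  weight 2: 2 codewords.
  weight 3: 5 codewords.
  weight 4: 5 codewords.
  weight 5: 2 codewords.
  weight 7: 1 codewords.
Minimum distance d = smallest w > 0 with A_w > 0 = 2.
Sanity: Σ A_w = 16 = 2^4 = 16 ✓.


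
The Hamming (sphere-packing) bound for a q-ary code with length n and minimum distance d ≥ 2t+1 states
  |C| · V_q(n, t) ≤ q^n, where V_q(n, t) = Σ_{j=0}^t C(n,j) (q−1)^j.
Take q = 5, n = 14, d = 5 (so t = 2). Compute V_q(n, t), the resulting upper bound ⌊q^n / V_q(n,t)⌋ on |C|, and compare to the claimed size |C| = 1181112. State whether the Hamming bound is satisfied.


V_q(n, t) = 1513, q^n = 6103515625, Hamming bound = 4034048, |C| = 1181112 ≤ bound (satisfied).

Step 1: Compute V_q(n, t) = Σ_{j=0}^2 C(n, j) (q−1)^j.
  j = 0: C(14,0)·(4)^0 = 1·1 = 1.
  j = 1: C(14,1)·(4)^1 = 14·4 = 56.
  j = 2: C(14,2)·(4)^2 = 91·16 = 1456.
  V_q(n, t) = 1 + 56 + 1456 = 1513.
Step 2: q^n = 5^14 = 6103515625.
Step 3: Hamming bound ⌊q^n / V_q(n,t)⌋ = ⌊6103515625/1513⌋ = 4034048.
Step 4: Compare |C| = 1181112 to 4034048: satisfied.
The claimed |C| lies below the Hamming bound.


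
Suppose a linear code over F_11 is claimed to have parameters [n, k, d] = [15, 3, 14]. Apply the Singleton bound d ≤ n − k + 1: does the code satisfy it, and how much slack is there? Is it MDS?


Singleton RHS = n − k + 1 = 13, slack = -1, bound violated (no such code; not MDS).

Singleton bound: d ≤ n − k + 1.
Here n = 15, k = 3, so n − k + 1 = 13.
Given d = 14, check d ≤ 13: NO.
Slack = (n − k + 1) − d = -1.
The slack is negative: d = 14 exceeds n − k + 1 = 13 by 1, so the Singleton bound is violated and no linear [15, 3, 14]_11 code can exist. In particular it is not MDS (MDS requires d = n − k + 1 exactly).
Description: the claimed parameters are [15, 3, 14]_11; such a code would be impossible (violates the Singleton bound).


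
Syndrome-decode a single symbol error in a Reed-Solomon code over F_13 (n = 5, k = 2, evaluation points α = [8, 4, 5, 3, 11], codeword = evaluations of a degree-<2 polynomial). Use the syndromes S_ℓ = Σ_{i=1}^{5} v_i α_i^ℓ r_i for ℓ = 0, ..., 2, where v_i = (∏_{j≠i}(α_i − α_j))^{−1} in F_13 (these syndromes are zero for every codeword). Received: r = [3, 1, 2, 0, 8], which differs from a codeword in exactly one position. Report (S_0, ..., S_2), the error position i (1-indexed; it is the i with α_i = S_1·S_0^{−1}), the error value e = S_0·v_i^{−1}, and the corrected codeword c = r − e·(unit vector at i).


S = (12, 5, 1), error at position 1, error magnitude e = 11, c = [5, 1, 2, 0, 8].

Step 1: column multipliers v_i = (∏_{j≠i}(α_i − α_j))^{−1} mod 13.
  i = 1 (α = 8): (8−4)(8−5)(8−3)(8−11) = 4·3·5·(−3) = −180 ≡ 2, so v_1 = 2^{−1} = 7 (mod 13).
  i = 2 (α = 4): (4−8)(4−5)(4−3)(4−11) = (−4)·(−1)·1·(−7) = −28 ≡ 11, so v_2 = 11^{−1} = 6 (mod 13).
  i = 3 (α = 5): (5−8)(5−4)(5−3)(5−11) = (−3)·1·2·(−6) = 36 ≡ 10, so v_3 = 10^{−1} = 4 (mod 13).
  i = 4 (α = 3): (3−8)(3−4)(3−5)(3−11) = (−5)·(−1)·(−2)·(−8) = 80 ≡ 2, so v_4 = 2^{−1} = 7 (mod 13).
  i = 5 (α = 11): (11−8)(11−4)(11−5)(11−3) = 3·7·6·8 = 1008 ≡ 7, so v_5 = 7^{−1} = 2 (mod 13).
  v = [7, 6, 4, 7, 2].
Step 2: syndromes of r = [3, 1, 2, 0, 8] (all sums mod 13).
  S_0 = Σ v_i r_i = 7·3 + 6·1 + 4·2 + 7·0 + 2·8 = 51 ≡ 12.
  S_1 = Σ v_i α_i r_i = 7·8·3 + 6·4·1 + 4·5·2 + 7·3·0 + 2·11·8 = 408 ≡ 5.
  α_i^2 mod 13 = [12, 3, 12, 9, 4].
  S_2 = Σ v_i α_i^2 r_i = 7·12·3 + 6·3·1 + 4·12·2 + 7·9·0 + 2·4·8 = 430 ≡ 1.
  S = (12, 5, 1) ≠ 0, so r is not a codeword (an error is present).
Step 3: locate the error. For a single error e at position i, S_ℓ = v_i·e·α_i^ℓ, so α_err = S_1/S_0.
  S_0^{−1} = 12^{−1} = 12 (mod 13), so α_err = 5·12 = 60 ≡ 8 = α_1. Error position i = 1.
  Consistency check: S_2/S_1 = 1·8 = 8 ≡ 8 = α_err ✓ (single-error assumption holds).
Step 4: error magnitude e = S_0/v_1 = S_0·∏_{j≠1}(α_1 − α_j) = 12·2 = 24 ≡ 11 (mod 13).
Step 5: correct position 1: c_1 = r_1 − e = 3 − 11 ≡ 5 (mod 13). Hence c = [5, 1, 2, 0, 8].
  Check: interpolating c through the α_i gives m(x) = 10 + 1·x (degree < 2) with m(α_i) = c_i for every i, so c is indeed a codeword.


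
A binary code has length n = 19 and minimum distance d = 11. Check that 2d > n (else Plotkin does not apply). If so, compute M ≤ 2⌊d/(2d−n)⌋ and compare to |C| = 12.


Plotkin bound M ≤ 6; given |C| = 12 > bound (violated).

Check applicability: 2d = 22, n = 19.
2d − n = 3 > 0, so Plotkin applies.
Compute d/(2d−n) = 11/3 ≈ 3.6667.
⌊d/(2d−n)⌋ = 3.
Plotkin bound: M ≤ 2·3 = 6.
Given |C| = 12, check: VIOLATED.
This |C| is above the Plotkin bound, so no binary code with n = 19, d = 11 and 12 codewords exists.


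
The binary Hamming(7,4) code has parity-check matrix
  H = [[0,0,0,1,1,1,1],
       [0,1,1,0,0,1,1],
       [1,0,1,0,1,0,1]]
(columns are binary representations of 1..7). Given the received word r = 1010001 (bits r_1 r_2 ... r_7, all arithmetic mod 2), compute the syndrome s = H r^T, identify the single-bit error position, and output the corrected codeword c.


s = (1, 0, 1)^T, error position = 5, corrected codeword c = 1010101

Compute s = H r^T mod 2 one row at a time:
  s_1 = 0 + 0 + 0 + 1 = 1 ≡ 1 (mod 2).
  s_2 = 0 + 1 + 0 + 1 = 2 ≡ 0 (mod 2).
  s_3 = 1 + 1 + 0 + 1 = 3 ≡ 1 (mod 2).
s = (1, 0, 1)^T — this equals column 5 of H (binary 101), so error is at position 5.
Correct: flip bit 5 of r = 1010001 to get c = 1010101.


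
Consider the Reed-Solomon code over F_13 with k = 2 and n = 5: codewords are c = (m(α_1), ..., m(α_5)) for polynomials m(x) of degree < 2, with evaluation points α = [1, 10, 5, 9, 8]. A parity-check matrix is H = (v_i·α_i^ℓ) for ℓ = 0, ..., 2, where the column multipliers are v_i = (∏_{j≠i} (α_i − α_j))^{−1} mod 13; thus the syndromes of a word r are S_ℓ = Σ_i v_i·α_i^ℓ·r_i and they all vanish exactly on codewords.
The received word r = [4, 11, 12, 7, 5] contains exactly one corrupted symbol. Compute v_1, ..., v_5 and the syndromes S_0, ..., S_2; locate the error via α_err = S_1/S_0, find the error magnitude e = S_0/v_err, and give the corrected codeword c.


S = (11, 6, 8), error at position 2, error magnitude e = 2, c = [4, 9, 12, 7, 5].

Step 1: column multipliers v_i = (∏_{j≠i}(α_i − α_j))^{−1} mod 13.
  i = 1 (α = 1): (1−10)(1−5)(1−9)(1−8) = (−9)·(−4)·(−8)·(−7) = 2016 ≡ 1, so v_1 = 1^{−1} = 1 (mod 13).
  i = 2 (α = 10): (10−1)(10−5)(10−9)(10−8) = 9·5·1·2 = 90 ≡ 12, so v_2 = 12^{−1} = 12 (mod 13).
  i = 3 (α = 5): (5−1)(5−10)(5−9)(5−8) = 4·(−5)·(−4)·(−3) = −240 ≡ 7, so v_3 = 7^{−1} = 2 (mod 13).
  i = 4 (α = 9): (9−1)(9−10)(9−5)(9−8) = 8·(−1)·4·1 = −32 ≡ 7, so v_4 = 7^{−1} = 2 (mod 13).
  i = 5 (α = 8): (8−1)(8−10)(8−5)(8−9) = 7·(−2)·3·(−1) = 42 ≡ 3, so v_5 = 3^{−1} = 9 (mod 13).
  v = [1, 12, 2, 2, 9].
Step 2: syndromes of r = [4, 11, 12, 7, 5] (all sums mod 13).
  S_0 = Σ v_i r_i = 1·4 + 12·11 + 2·12 + 2·7 + 9·5 = 219 ≡ 11.
  S_1 = Σ v_i α_i r_i = 1·1·4 + 12·10·11 + 2·5·12 + 2·9·7 + 9·8·5 = 1930 ≡ 6.
  α_i^2 mod 13 = [1, 9, 12, 3, 12].
  S_2 = Σ v_i α_i^2 r_i = 1·1·4 + 12·9·11 + 2·12·12 + 2·3·7 + 9·12·5 = 2062 ≡ 8.
  S = (11, 6, 8) ≠ 0, so r is not a codeword (an error is present).
Step 3: locate the error. For a single error e at position i, S_ℓ = v_i·e·α_i^ℓ, so α_err = S_1/S_0.
  S_0^{−1} = 11^{−1} = 6 (mod 13), so α_err = 6·6 = 36 ≡ 10 = α_2. Error position i = 2.
  Consistency check: S_2/S_1 = 8·11 = 88 ≡ 10 = α_err ✓ (single-error assumption holds).
Step 4: error magnitude e = S_0/v_2 = S_0·∏_{j≠2}(α_2 − α_j) = 11·12 = 132 ≡ 2 (mod 13).
Step 5: correct position 2: c_2 = r_2 − e = 11 − 2 ≡ 9 (mod 13). Hence c = [4, 9, 12, 7, 5].
  Check: interpolating c through the α_i gives m(x) = 2 + 2·x (degree < 2) with m(α_i) = c_i for every i, so c is indeed a codeword.


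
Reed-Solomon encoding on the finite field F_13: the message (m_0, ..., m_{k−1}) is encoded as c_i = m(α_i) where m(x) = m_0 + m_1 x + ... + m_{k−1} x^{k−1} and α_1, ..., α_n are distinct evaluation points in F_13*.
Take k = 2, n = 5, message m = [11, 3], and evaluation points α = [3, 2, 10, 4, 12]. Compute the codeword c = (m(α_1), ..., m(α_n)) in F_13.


c = [7, 4, 2, 10, 8]

Message polynomial: m(x) = 11 + 3·x (mod 13).
For each evaluation point α_i, compute m(α_i) mod 13:
  α_1 = 3: Horner steps 3 → 7, so m(3) = 7.
  α_2 = 2: Horner steps 3 → 4, so m(2) = 4.
  α_3 = 10: Horner steps 3 → 2, so m(10) = 2.
  α_4 = 4: Horner steps 3 → 10, so m(4) = 10.
  α_5 = 12: Horner steps 3 → 8, so m(12) = 8.
Codeword c = [7, 4, 2, 10, 8] ∈ F_13^5.


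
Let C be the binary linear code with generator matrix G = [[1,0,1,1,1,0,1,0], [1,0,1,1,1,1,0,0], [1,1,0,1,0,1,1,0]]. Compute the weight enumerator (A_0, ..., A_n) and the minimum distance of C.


Weight distribution: A_0 = 1, A_2 = 1, A_3 = 1, A_4 = 2, A_5 = 3. Minimum distance d = 2.

Enumerate all 2^3 = 8 messages m ∈ F_2^3.
For each, compute codeword c = mG in F_2^8, then tally its weight.
  m = 000 → c = 00000000, weight = 0.
  m = 100 → c = 10111010, weight = 5.
  m = 010 → c = 10111100, weight = 5.
  m = 110 → c = 00000110, weight = 2.
  m = 001 → c = 11010110, weight = 5.
  m = 101 → c = 01101100, weight = 4.
  m = 011 → c = 01101010, weight = 4.
  m = 111 → c = 11010000, weight = 3.
Tally weights:
  weight 0: 1 codewords.
  weight 2: 1 codewords.
  weight 3: 1 codewords.
  weight 4: 2 codewords.
  weight 5: 3 codewords.
Minimum distance d = smallest w > 0 with A_w > 0 = 2.
Sanity: Σ A_w = 8 = 2^3 = 8 ✓.


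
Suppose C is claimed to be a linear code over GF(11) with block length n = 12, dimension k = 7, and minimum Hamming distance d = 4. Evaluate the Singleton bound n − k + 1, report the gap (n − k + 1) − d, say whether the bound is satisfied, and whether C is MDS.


Singleton RHS = n − k + 1 = 6, slack = 2, bound satisfied, not MDS.

Singleton bound: d ≤ n − k + 1.
Here n = 12, k = 7, so n − k + 1 = 6.
Given d = 4, check d ≤ 6: YES.
Slack = (n − k + 1) − d = 2.
The code is NOT MDS (slack = 2 > 0).
Description: the claimed parameters are [12, 7, 4]_11; such a code would be non-MDS.


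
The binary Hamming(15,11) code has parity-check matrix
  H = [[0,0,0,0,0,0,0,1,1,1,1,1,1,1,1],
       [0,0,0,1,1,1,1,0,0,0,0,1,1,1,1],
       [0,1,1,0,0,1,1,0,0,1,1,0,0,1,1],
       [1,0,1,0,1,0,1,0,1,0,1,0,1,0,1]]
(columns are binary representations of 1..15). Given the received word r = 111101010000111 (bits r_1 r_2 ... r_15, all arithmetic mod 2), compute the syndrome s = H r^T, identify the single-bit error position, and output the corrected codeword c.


s = (0, 1, 1, 0)^T, error position = 6, corrected codeword c = 111100010000111

Compute s = H r^T mod 2 one row at a time:
  s_1 = 1 + 0 + 0 + 0 + 0 + 1 + 1 + 1 = 4 ≡ 0 (mod 2).
  s_2 = 1 + 0 + 1 + 0 + 0 + 1 + 1 + 1 = 5 ≡ 1 (mod 2).
  s_3 = 1 + 1 + 1 + 0 + 0 + 0 + 1 + 1 = 5 ≡ 1 (mod 2).
  s_4 = 1 + 1 + 0 + 0 + 0 + 0 + 1 + 1 = 4 ≡ 0 (mod 2).
s = (0, 1, 1, 0)^T — this equals column 6 of H (binary 0110), so error is at position 6.
Correct: flip bit 6 of r = 111101010000111 to get c = 111100010000111.


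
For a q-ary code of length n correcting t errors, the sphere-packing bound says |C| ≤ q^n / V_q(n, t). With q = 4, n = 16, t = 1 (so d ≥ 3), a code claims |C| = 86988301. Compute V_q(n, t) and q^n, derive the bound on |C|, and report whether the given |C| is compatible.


V_q(n, t) = 49, q^n = 4294967296, Hamming bound = 87652393, |C| = 86988301 ≤ bound (satisfied).

Step 1: Compute V_q(n, t) = Σ_{j=0}^1 C(n, j) (q−1)^j.
  j = 0: C(16,0)·(3)^0 = 1·1 = 1.
  j = 1: C(16,1)·(3)^1 = 16·3 = 48.
  V_q(n, t) = 1 + 48 = 49.
Step 2: q^n = 4^16 = 4294967296.
Step 3: Hamming bound ⌊q^n / V_q(n,t)⌋ = ⌊4294967296/49⌋ = 87652393.
Step 4: Compare |C| = 86988301 to 87652393: satisfied.
The claimed |C| lies below the Hamming bound.
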